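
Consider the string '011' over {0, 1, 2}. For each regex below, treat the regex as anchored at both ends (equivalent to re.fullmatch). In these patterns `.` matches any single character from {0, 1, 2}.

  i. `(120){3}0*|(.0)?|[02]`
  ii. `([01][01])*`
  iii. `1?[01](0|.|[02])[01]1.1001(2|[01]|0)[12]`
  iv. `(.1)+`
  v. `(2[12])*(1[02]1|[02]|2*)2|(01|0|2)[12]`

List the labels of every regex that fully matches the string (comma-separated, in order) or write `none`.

v

i → no match
ii → no match
iii → no match
iv → no match
v → match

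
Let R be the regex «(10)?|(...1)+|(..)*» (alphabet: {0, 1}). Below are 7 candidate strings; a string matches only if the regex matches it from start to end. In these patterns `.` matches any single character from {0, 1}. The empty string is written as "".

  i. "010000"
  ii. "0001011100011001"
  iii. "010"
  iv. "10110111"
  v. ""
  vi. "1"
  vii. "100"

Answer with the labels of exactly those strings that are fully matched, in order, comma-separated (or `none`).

i → match
ii → match
iii → no match
iv → match
v → match
vi → no match
vii → no match

i, ii, iv, v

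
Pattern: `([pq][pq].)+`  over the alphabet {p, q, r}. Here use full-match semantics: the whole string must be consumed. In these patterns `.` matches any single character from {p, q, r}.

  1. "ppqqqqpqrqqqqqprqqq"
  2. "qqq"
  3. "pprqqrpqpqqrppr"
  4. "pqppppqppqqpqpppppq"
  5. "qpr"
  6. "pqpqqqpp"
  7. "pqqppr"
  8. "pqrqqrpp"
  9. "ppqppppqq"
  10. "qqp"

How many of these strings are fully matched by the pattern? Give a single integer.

6

1 → no match
2 → match
3 → match
4 → no match
5 → match
6 → no match
7 → match
8 → no match
9 → match
10 → match
Total matched: 6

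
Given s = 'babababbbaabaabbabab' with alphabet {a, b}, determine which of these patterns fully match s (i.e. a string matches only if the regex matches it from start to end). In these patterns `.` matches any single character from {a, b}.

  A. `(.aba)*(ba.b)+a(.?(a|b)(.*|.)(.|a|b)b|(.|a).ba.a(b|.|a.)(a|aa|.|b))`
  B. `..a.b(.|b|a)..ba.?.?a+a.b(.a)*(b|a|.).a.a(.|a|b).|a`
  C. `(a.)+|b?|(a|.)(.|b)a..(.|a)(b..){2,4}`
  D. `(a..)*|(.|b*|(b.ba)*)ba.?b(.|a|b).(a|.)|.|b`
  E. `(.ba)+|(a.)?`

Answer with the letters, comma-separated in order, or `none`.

A → match
B → no match
C → no match
D → no match
E → no match

A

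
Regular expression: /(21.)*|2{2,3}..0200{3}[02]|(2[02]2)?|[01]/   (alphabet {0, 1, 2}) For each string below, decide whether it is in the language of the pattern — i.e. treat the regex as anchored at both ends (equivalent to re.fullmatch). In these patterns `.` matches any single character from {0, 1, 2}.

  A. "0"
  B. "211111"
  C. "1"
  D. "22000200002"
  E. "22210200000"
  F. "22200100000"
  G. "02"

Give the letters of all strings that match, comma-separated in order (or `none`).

A, C, D, E

A. "0" → match
B. "211111" → no match
C. "1" → match
D. "22000200002" → match
E. "22210200000" → match
F. "22200100000" → no match
G. "02" → no match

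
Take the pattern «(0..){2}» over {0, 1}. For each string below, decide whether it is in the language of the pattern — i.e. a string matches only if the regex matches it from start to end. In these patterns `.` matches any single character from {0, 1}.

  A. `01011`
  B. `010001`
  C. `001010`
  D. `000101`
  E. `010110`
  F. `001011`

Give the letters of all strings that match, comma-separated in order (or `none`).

B, C, F

A. `01011` → no match
B. `010001` → match
C. `001010` → match
D. `000101` → no match
E. `010110` → no match
F. `001011` → match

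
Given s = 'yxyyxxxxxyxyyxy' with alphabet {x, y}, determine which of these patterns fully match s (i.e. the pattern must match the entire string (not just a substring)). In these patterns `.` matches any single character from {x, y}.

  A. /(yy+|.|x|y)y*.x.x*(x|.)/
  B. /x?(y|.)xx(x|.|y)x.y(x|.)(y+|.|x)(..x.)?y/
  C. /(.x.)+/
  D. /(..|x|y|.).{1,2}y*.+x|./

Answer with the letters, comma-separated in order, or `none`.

A → no match
B → no match
C → match
D → no match

C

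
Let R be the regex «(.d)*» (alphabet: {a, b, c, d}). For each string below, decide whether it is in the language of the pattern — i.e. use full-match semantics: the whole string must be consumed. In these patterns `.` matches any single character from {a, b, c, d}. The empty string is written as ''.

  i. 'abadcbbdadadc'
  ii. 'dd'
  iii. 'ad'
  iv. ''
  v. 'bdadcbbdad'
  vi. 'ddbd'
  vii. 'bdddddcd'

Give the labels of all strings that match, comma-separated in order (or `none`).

i → no match
ii → match
iii → match
iv → match
v → no match
vi → match
vii → match

ii, iii, iv, vi, vii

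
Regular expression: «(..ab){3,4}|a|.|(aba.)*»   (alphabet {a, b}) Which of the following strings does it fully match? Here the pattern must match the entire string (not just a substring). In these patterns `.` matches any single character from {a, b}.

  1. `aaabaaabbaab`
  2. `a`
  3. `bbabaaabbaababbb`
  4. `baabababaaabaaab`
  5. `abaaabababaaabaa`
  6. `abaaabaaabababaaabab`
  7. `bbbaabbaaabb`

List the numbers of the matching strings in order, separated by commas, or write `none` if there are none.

1. `aaabaaabbaab` → match
2. `a` → match
3 → no match
4 → match
5 → match
6 → match
7. `bbbaabbaaabb` → no match

1, 2, 4, 5, 6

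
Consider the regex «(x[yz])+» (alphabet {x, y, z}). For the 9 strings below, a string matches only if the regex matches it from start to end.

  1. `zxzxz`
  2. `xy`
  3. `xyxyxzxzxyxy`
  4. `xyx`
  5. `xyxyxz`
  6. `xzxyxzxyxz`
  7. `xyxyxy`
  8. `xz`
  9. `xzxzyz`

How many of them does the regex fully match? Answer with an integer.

6

1 → no match — must start with `x`
2 → match
3 → match
4 → no match
5 → match
6 → match
7 → match
8 → match
9 → no match
Total matched: 6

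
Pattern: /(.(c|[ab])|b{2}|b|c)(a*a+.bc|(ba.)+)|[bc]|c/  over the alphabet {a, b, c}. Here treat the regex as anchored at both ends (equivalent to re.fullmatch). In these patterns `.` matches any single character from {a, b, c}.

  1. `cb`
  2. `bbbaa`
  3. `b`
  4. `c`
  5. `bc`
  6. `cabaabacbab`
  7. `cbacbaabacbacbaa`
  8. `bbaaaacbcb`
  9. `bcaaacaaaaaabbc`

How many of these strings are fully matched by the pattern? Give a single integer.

5

1 → no match
2 → match
3 → match
4 → match
5 → no match
6 → match
7 → match
8 → no match
9 → no match
Total matched: 5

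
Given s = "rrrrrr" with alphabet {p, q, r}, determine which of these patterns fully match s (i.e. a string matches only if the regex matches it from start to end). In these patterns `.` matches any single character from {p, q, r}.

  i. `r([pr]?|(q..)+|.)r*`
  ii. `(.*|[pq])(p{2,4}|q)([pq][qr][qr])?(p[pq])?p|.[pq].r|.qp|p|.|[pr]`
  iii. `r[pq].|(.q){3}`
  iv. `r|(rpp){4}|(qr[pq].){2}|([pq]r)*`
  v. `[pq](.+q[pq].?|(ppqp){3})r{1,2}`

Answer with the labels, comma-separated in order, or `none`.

i → match
ii → no match
iii → no match
iv → no match
v → no match

i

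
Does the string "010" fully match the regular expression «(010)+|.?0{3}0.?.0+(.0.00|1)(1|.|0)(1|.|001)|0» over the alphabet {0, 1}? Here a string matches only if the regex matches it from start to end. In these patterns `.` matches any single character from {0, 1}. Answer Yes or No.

Yes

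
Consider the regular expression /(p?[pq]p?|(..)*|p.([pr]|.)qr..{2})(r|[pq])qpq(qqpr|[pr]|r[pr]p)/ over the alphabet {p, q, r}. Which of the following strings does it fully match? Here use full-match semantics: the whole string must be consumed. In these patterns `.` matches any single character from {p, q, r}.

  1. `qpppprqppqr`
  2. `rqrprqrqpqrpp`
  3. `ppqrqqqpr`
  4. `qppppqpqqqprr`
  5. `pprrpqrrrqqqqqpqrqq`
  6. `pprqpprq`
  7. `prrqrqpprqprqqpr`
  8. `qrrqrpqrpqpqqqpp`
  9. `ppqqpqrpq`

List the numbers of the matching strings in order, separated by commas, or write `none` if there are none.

1. `qpppprqppqr` → no match
2 → match
3. `ppqrqqqpr` → no match
4 → no match
5 → no match
6. `pprqpprq` → no match
7 → no match
8 → no match
9. `ppqqpqrpq` → no match

2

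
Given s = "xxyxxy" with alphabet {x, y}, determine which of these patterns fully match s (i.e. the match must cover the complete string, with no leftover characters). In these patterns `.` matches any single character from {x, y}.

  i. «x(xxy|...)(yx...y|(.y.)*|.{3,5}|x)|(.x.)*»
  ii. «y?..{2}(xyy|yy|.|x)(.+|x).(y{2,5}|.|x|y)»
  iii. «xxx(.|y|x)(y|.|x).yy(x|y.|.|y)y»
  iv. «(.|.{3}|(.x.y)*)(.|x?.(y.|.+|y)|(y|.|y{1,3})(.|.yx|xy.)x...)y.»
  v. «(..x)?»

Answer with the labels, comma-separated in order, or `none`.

i → match
ii → no match
iii → no match — must start with "xxx"
iv → no match
v → no match

i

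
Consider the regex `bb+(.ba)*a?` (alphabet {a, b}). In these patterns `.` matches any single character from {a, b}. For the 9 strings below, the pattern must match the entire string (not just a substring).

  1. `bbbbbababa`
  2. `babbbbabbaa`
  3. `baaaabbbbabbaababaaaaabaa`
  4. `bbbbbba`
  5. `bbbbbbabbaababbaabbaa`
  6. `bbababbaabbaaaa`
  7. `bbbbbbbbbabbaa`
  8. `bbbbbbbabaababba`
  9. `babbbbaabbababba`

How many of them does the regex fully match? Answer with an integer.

3

1 → no match
2 → no match — must start with `bb`
3 → no match — must start with `bb`
4 → match
5 → no match
6 → no match
7 → match
8 → match
9 → no match — must start with `bb`
Total matched: 3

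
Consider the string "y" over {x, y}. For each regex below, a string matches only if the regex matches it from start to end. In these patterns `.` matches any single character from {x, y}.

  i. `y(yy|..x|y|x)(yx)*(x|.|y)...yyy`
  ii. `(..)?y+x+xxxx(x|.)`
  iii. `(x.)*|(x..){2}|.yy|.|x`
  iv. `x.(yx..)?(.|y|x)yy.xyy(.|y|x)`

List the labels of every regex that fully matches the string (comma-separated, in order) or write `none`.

iii

i → no match — must end with "yyy"
ii → no match
iii → match
iv → no match — must start with "x"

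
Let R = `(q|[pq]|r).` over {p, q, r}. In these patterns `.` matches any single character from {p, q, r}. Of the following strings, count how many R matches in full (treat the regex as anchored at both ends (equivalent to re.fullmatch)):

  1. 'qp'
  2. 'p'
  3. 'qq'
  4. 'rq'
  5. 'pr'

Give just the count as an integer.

1 → match
2 → no match
3 → match
4 → match
5 → match
Total matched: 4

4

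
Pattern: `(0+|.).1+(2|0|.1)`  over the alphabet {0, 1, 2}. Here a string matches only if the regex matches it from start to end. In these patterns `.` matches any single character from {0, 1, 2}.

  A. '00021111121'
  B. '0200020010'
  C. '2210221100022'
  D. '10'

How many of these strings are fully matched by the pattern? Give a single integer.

A. '00021111121' → match
B. '0200020010' → no match
C → no match
D. '10' → no match
Total matched: 1

1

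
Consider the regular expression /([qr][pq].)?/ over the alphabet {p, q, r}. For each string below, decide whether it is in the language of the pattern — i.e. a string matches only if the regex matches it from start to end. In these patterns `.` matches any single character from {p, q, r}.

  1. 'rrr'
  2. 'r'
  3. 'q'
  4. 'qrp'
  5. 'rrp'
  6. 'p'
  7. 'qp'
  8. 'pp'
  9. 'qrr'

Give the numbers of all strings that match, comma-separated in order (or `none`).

1 → no match
2 → no match
3 → no match
4 → no match
5 → no match
6 → no match
7 → no match
8 → no match
9 → no match

none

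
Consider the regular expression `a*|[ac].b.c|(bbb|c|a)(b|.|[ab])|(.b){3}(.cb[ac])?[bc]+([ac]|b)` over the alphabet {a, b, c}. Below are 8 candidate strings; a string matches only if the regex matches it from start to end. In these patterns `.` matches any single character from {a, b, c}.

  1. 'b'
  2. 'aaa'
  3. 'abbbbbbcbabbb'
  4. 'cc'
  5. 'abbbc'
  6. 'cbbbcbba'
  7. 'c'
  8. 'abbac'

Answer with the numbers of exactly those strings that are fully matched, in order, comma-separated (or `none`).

2, 3, 4, 5, 6, 8

1 → no match
2 → match
3 → match
4 → match
5 → match
6 → match
7 → no match
8 → match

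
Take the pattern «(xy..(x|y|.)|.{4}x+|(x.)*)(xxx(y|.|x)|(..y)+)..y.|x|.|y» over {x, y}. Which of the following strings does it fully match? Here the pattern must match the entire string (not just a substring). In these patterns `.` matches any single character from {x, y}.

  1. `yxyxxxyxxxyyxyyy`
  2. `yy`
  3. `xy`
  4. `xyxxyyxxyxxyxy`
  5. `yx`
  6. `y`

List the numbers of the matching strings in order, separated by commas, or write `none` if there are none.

6

1 → no match
2 → no match
3 → no match
4 → no match
5 → no match
6 → match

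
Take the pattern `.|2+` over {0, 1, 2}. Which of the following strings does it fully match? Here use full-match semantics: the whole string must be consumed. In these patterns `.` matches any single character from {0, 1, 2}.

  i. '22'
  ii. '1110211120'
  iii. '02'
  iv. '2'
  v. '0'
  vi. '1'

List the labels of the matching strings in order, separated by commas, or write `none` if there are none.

i, iv, v, vi

i → match
ii → no match
iii → no match
iv → match
v → match
vi → match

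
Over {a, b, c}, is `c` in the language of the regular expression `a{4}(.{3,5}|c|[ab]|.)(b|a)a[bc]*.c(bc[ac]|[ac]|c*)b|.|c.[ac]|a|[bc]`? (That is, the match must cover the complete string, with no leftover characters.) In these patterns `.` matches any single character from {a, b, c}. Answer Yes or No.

Yes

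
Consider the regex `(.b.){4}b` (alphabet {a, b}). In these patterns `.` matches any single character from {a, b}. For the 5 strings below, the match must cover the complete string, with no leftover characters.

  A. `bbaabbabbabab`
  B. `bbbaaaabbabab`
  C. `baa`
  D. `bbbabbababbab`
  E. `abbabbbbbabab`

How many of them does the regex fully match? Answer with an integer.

A → match
B → no match
C. `baa` → no match — must end with `b`
D → match
E → match
Total matched: 3

3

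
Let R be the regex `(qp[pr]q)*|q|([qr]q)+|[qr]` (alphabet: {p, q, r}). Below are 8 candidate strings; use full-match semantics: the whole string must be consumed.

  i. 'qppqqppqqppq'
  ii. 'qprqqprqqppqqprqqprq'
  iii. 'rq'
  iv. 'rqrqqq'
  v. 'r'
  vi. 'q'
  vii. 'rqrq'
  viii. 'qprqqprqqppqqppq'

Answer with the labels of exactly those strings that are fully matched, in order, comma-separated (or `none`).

i, ii, iii, iv, v, vi, vii, viii

i → match
ii → match
iii → match
iv → match
v → match
vi → match
vii → match
viii → match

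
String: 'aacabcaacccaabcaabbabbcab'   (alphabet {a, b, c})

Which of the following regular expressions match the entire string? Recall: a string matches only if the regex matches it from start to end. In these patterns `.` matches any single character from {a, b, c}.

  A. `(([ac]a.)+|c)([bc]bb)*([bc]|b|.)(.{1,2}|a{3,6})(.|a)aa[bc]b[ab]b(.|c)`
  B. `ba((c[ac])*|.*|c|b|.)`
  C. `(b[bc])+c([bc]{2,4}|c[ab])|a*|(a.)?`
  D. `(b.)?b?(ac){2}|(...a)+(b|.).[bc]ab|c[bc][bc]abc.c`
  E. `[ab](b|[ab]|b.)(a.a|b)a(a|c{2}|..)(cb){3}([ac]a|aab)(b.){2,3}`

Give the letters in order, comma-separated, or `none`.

A → no match
B → no match — must start with 'ba'
C → no match
D → match
E → no match

D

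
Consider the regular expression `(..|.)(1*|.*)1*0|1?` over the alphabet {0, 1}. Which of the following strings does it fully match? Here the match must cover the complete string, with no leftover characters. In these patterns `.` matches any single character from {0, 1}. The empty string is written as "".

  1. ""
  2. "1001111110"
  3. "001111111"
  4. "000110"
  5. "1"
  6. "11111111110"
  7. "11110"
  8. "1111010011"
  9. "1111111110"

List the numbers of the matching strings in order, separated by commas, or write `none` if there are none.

1, 2, 4, 5, 6, 7, 9

1 → match
2 → match
3 → no match
4 → match
5 → match
6 → match
7 → match
8 → no match
9 → match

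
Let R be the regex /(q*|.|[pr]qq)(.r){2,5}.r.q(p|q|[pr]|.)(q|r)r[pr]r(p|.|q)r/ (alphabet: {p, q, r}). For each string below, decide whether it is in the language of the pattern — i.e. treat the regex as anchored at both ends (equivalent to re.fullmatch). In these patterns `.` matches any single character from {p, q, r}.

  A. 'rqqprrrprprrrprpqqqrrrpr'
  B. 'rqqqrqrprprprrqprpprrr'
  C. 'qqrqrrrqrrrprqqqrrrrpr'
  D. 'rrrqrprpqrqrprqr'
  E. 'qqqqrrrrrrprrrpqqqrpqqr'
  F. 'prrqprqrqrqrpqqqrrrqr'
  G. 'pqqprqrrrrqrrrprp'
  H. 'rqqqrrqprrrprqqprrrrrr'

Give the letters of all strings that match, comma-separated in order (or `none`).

A, C, D

A → match
B → no match
C → match
D → match
E → no match
F → no match
G → no match — must end with 'r'
H → no match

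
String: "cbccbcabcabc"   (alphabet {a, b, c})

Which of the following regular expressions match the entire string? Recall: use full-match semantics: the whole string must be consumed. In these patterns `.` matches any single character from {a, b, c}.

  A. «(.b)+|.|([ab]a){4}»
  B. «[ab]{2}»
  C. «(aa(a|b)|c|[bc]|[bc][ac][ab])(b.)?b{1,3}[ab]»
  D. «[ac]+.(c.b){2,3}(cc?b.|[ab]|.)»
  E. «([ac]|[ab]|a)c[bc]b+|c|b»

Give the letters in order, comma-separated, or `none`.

D

A → no match
B → no match
C → no match
D → match
E → no match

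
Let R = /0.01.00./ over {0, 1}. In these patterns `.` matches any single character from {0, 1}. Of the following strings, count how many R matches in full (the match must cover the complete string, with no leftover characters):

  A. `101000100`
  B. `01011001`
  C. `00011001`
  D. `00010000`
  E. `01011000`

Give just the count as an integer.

4

A → no match — must start with `0`
B → match
C → match
D → match
E → match
Total matched: 4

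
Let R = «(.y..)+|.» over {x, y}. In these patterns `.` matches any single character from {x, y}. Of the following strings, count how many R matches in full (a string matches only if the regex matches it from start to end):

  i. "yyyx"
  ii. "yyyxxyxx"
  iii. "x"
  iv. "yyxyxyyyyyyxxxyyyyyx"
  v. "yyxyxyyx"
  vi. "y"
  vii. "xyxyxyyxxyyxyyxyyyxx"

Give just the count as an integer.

i → match
ii → match
iii → match
iv → no match
v → match
vi → match
vii → match
Total matched: 6

6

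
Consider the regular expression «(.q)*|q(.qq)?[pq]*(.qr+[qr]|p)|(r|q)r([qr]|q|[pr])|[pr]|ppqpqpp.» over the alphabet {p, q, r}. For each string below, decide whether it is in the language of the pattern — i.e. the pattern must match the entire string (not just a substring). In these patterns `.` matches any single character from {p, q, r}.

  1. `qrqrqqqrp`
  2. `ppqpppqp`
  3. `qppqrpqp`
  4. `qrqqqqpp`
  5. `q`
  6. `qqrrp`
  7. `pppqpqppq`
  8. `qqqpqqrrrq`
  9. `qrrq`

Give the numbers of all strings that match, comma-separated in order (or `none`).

4, 8

1 → no match
2 → no match
3 → no match
4 → match
5 → no match
6 → no match
7 → no match
8 → match
9 → no match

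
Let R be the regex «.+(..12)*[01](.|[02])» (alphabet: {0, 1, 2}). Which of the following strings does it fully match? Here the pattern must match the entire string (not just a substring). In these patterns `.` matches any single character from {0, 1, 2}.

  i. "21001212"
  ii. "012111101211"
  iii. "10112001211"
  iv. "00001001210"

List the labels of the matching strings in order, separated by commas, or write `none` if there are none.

i → match
ii → match
iii → match
iv → match

i, ii, iii, iv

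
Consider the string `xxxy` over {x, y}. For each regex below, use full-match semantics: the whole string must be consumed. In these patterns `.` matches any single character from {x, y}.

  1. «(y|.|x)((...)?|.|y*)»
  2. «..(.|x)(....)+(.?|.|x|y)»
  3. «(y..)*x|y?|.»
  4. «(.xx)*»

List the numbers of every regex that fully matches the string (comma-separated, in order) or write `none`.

1

1 → match
2 → no match
3 → no match
4 → no match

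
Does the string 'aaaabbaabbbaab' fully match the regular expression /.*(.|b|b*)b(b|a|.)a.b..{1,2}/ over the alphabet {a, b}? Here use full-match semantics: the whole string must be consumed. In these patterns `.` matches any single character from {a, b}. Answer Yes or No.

No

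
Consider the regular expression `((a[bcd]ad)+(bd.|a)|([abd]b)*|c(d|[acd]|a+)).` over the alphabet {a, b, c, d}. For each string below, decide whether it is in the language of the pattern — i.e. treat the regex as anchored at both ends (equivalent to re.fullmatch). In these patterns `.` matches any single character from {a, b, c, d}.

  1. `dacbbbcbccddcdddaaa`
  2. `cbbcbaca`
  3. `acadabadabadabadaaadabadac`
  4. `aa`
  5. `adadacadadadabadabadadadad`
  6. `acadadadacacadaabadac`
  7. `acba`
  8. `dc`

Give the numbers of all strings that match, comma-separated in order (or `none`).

1 → no match
2 → no match
3 → no match
4 → no match
5 → match
6 → no match
7 → no match
8 → no match

5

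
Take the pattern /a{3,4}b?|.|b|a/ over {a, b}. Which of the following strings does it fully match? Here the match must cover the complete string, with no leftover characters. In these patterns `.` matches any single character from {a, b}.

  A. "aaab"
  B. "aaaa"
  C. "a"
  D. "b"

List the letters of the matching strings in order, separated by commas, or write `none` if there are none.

A, B, C, D

A. "aaab" → match
B. "aaaa" → match
C. "a" → match
D. "b" → match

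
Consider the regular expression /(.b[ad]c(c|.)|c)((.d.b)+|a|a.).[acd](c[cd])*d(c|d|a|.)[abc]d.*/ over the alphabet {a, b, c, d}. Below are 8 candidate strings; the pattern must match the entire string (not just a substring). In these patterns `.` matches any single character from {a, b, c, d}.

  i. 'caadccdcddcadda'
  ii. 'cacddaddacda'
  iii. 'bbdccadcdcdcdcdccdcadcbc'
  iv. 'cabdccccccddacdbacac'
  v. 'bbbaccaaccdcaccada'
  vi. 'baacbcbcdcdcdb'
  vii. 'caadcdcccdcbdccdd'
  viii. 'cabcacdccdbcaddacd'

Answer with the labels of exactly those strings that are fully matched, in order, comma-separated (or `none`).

i → match
ii. 'cacddaddacda' → no match
iii → match
iv → match
v → no match
vi → no match
vii → no match
viii → no match

i, iii, iv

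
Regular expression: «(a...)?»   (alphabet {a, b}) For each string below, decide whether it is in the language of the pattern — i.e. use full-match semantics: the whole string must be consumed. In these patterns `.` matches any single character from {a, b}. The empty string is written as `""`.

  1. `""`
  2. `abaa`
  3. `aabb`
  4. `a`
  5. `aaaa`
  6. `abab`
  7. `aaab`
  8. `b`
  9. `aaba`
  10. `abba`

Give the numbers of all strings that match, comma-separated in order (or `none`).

1 → match
2 → match
3 → match
4 → no match
5 → match
6 → match
7 → match
8 → no match
9 → match
10 → match

1, 2, 3, 5, 6, 7, 9, 10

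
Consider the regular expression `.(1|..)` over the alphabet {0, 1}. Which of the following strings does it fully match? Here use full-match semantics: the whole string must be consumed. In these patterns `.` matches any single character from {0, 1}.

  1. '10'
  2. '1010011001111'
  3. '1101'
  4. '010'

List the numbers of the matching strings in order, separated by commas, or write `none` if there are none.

1 → no match
2 → no match
3 → no match
4 → match

4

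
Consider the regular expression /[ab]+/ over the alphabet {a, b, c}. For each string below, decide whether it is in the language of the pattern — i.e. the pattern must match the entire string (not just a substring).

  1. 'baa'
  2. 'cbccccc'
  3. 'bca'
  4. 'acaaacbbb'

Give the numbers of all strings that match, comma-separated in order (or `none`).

1

1 → match
2 → no match
3 → no match
4 → no match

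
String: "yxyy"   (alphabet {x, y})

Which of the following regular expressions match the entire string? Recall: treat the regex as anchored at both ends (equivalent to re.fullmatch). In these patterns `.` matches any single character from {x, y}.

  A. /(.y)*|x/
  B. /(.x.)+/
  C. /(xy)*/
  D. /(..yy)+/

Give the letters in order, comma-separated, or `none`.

A → no match
B → no match
C → no match
D → match

D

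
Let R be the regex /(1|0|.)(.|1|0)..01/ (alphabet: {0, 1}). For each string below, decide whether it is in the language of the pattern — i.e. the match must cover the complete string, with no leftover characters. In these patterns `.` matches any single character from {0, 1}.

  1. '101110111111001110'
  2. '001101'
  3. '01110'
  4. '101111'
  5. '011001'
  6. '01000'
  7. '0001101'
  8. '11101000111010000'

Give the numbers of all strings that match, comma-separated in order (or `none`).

1 → no match — must end with '01'
2 → match
3 → no match — must end with '01'
4 → no match — must end with '01'
5 → match
6 → no match — must end with '01'
7 → no match
8 → no match — must end with '01'

2, 5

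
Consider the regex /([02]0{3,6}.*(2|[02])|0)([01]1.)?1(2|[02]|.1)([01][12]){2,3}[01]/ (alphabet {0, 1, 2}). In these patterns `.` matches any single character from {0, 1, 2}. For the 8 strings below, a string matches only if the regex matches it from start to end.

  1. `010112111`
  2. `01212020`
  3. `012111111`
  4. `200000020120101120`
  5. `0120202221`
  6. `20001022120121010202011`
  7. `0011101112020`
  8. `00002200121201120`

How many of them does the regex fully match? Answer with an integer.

1 → match
2 → match
3 → match
4 → match
5 → no match
6 → match
7 → match
8 → match
Total matched: 7

7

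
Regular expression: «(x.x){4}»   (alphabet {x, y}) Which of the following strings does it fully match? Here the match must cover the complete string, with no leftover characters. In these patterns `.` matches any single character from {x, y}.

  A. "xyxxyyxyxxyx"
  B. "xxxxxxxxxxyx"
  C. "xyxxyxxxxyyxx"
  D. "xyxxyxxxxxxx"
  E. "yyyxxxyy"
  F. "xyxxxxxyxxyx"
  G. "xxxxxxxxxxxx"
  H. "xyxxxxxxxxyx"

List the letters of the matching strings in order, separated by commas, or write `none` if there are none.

A. "xyxxyyxyxxyx" → no match
B. "xxxxxxxxxxyx" → match
C → no match
D. "xyxxyxxxxxxx" → match
E. "yyyxxxyy" → no match — must start with "x"
F. "xyxxxxxyxxyx" → match
G. "xxxxxxxxxxxx" → match
H. "xyxxxxxxxxyx" → match

B, D, F, G, H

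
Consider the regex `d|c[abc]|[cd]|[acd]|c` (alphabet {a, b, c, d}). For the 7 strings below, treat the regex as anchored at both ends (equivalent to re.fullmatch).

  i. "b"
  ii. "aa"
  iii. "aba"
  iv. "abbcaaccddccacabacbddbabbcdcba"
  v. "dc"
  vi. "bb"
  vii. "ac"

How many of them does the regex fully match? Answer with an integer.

0

i. "b" → no match
ii. "aa" → no match
iii. "aba" → no match
iv → no match
v. "dc" → no match
vi. "bb" → no match
vii. "ac" → no match
Total matched: 0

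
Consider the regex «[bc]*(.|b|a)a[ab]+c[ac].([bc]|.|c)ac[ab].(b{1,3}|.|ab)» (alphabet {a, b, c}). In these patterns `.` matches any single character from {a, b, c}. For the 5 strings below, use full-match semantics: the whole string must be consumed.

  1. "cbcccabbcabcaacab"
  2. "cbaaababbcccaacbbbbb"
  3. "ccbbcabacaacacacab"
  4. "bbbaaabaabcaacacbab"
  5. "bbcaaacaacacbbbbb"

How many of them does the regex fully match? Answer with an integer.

1 → no match
2 → match
3 → match
4 → match
5 → match
Total matched: 4

4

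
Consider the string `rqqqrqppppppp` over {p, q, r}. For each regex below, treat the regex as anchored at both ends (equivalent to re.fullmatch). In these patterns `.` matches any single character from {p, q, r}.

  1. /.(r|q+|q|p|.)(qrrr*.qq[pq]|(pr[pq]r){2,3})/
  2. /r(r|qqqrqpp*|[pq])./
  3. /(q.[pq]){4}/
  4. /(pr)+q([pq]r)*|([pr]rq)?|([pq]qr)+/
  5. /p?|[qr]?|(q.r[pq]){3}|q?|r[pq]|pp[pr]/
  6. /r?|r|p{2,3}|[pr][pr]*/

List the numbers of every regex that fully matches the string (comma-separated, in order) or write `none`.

1 → no match
2 → match
3 → no match — must start with `q`
4 → no match
5 → no match
6 → no match

2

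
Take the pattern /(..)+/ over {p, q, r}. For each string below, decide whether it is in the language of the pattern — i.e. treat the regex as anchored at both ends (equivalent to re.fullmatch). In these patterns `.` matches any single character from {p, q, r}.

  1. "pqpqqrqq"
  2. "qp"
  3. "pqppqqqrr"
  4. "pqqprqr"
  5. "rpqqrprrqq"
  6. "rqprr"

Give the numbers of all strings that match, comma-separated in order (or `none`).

1. "pqpqqrqq" → match
2. "qp" → match
3. "pqppqqqrr" → no match
4. "pqqprqr" → no match
5. "rpqqrprrqq" → match
6. "rqprr" → no match

1, 2, 5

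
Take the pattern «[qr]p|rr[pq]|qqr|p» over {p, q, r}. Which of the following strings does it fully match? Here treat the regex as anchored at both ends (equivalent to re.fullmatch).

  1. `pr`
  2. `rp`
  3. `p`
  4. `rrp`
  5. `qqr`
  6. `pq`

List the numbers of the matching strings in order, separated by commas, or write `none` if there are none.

2, 3, 4, 5

1 → no match
2 → match
3 → match
4 → match
5 → match
6 → no match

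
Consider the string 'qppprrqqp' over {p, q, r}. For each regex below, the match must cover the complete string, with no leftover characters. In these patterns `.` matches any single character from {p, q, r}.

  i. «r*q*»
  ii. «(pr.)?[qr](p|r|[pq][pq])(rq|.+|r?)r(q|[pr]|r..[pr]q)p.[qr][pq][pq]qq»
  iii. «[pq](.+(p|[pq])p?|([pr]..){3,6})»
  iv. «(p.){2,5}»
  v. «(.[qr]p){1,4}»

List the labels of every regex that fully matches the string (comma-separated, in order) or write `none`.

iii

i → no match
ii → no match — must end with 'qq'
iii → match
iv → no match — must start with 'p'
v → no match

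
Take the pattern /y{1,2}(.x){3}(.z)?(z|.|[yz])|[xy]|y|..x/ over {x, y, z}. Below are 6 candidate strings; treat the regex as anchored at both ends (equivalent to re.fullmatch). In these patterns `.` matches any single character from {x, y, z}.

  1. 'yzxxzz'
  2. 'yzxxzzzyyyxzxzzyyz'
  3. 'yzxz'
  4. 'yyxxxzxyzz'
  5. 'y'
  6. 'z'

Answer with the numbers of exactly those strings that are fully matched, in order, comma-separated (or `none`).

1 → no match
2 → no match
3 → no match
4 → match
5 → match
6 → no match

4, 5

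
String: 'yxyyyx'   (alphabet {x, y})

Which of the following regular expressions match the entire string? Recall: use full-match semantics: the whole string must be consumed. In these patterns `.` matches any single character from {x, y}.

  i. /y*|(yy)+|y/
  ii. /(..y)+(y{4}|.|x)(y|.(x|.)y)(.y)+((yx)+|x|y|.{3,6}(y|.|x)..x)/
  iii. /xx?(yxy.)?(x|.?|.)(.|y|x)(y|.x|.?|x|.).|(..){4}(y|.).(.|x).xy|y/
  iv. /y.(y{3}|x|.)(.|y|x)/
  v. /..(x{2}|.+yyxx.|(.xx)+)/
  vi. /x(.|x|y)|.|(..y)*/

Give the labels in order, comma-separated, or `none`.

iv

i → no match
ii → no match
iii → no match
iv → match
v → no match
vi → no match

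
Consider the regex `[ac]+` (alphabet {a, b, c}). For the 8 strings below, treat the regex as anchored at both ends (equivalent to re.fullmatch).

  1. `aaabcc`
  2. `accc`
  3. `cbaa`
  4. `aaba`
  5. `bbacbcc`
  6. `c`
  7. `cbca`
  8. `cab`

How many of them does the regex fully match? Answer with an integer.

1 → no match
2 → match
3 → no match
4 → no match
5 → no match
6 → match
7 → no match
8 → no match
Total matched: 2

2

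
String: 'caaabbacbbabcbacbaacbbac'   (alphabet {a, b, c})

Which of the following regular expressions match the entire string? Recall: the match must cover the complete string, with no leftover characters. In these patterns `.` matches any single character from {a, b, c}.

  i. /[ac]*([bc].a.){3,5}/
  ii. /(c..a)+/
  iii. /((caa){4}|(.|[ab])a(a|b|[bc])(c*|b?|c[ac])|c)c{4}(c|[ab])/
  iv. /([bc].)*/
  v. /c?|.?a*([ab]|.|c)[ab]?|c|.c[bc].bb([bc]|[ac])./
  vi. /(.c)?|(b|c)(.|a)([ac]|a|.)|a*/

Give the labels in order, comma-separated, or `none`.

i → match
ii → no match — must end with 'a'
iii → no match
iv → no match
v → no match
vi → no match

i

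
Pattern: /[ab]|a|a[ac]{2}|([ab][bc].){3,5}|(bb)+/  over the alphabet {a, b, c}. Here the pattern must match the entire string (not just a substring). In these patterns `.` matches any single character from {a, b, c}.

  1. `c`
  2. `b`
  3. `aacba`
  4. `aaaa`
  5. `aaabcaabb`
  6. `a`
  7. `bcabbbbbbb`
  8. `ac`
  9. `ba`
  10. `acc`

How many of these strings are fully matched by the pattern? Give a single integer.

3

1. `c` → no match
2. `b` → match
3. `aacba` → no match
4. `aaaa` → no match
5. `aaabcaabb` → no match
6. `a` → match
7. `bcabbbbbbb` → no match
8. `ac` → no match
9. `ba` → no match
10. `acc` → match
Total matched: 3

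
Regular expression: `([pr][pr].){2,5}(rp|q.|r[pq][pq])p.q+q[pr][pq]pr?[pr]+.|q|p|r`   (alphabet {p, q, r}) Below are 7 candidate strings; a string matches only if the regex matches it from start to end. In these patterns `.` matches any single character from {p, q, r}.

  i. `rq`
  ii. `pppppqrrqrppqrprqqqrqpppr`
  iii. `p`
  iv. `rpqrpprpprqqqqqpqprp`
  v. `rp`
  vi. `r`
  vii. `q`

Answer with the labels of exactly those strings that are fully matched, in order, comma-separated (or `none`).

ii, iii, iv, vi, vii

i → no match
ii → match
iii → match
iv → match
v → no match
vi → match
vii → match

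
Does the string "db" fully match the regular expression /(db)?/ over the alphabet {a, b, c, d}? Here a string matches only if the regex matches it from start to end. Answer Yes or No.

Yes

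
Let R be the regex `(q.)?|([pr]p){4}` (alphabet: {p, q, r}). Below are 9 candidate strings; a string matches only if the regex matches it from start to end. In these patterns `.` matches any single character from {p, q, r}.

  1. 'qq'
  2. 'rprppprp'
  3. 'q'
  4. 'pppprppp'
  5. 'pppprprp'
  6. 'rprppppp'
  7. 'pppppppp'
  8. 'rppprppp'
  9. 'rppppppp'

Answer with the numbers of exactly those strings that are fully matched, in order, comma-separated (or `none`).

1, 2, 4, 5, 6, 7, 8, 9

1. 'qq' → match
2. 'rprppprp' → match
3. 'q' → no match
4. 'pppprppp' → match
5. 'pppprprp' → match
6. 'rprppppp' → match
7. 'pppppppp' → match
8. 'rppprppp' → match
9. 'rppppppp' → match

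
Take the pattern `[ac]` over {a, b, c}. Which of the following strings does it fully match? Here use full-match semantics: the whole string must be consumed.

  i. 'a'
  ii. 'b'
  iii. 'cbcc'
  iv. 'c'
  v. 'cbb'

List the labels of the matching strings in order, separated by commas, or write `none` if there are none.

i. 'a' → match
ii. 'b' → no match
iii. 'cbcc' → no match
iv. 'c' → match
v. 'cbb' → no match

i, iv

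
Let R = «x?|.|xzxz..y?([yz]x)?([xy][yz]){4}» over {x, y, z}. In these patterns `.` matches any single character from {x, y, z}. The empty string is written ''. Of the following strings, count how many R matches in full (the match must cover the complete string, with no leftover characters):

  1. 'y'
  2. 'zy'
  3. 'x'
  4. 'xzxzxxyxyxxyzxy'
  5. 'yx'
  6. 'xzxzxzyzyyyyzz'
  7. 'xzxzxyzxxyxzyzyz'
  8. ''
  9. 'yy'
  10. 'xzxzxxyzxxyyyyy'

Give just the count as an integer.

1 → match
2 → no match
3 → match
4 → no match
5 → no match
6 → no match
7 → match
8 → match
9 → no match
10 → no match
Total matched: 4

4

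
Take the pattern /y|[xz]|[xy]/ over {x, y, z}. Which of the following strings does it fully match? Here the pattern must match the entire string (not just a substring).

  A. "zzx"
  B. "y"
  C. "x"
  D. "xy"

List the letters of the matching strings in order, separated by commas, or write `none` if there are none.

B, C

A. "zzx" → no match
B. "y" → match
C. "x" → match
D. "xy" → no match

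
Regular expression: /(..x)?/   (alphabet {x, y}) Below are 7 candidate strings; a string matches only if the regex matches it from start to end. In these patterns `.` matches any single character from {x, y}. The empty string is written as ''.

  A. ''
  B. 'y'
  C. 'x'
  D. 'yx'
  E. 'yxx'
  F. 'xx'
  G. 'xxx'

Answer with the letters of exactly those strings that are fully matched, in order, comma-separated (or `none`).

A → match
B → no match
C → no match
D → no match
E → match
F → no match
G → match

A, E, G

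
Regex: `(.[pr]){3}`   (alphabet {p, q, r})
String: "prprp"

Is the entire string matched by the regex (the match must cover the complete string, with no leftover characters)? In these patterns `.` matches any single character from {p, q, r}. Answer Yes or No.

No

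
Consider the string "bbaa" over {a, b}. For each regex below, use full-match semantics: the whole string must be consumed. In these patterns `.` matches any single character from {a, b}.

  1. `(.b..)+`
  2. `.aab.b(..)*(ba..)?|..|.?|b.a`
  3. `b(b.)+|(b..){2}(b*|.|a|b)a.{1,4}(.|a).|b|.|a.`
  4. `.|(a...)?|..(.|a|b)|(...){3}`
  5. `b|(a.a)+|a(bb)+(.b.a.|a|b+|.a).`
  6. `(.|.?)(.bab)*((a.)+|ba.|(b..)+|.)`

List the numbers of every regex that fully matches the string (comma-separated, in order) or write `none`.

1 → match
2 → no match
3 → no match
4 → no match
5 → no match
6 → match

1, 6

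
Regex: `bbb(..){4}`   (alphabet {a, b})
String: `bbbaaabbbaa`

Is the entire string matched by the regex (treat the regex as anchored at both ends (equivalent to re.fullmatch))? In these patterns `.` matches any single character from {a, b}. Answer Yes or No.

Yes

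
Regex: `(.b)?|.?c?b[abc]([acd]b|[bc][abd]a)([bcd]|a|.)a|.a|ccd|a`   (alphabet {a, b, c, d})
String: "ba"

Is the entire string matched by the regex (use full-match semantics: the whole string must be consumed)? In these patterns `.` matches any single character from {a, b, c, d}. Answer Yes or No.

Yes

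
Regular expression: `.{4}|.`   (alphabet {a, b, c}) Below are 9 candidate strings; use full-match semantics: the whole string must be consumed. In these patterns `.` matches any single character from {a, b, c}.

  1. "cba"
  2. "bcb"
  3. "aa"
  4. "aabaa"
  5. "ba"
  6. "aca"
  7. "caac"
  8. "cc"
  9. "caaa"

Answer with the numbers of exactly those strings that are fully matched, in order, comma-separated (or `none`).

1. "cba" → no match
2. "bcb" → no match
3. "aa" → no match
4. "aabaa" → no match
5. "ba" → no match
6. "aca" → no match
7. "caac" → match
8. "cc" → no match
9. "caaa" → match

7, 9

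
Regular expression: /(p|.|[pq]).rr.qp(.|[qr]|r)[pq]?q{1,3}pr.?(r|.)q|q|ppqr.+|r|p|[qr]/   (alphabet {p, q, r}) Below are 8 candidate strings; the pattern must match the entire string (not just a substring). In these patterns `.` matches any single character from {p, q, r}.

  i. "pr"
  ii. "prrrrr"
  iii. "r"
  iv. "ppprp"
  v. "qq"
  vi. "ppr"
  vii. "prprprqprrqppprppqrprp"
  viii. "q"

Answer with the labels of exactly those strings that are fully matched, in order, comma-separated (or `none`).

i. "pr" → no match
ii. "prrrrr" → no match
iii. "r" → match
iv. "ppprp" → no match
v. "qq" → no match
vi. "ppr" → no match
vii → no match
viii. "q" → match

iii, viii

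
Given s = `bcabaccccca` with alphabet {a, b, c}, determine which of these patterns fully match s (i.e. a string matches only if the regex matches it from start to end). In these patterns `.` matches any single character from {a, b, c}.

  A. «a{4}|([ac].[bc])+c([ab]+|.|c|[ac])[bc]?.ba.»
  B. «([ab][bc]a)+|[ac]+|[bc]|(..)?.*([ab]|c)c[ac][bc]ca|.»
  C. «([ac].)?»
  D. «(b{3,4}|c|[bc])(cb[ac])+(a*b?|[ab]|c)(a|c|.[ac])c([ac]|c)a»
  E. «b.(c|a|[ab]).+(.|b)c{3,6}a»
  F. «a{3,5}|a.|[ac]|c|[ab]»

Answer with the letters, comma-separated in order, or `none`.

B, E

A → no match
B → match
C → no match
D → no match
E → match
F → no match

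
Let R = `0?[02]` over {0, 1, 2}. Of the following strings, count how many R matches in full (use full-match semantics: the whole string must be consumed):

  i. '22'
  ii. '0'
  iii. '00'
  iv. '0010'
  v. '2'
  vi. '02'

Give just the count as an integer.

i → no match
ii → match
iii → match
iv → no match
v → match
vi → match
Total matched: 4

4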